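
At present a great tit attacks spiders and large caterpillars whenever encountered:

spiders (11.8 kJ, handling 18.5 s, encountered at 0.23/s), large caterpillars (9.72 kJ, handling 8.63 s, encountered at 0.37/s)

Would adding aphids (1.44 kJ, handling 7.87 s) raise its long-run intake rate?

Intake rate on the current diet: R = (0.23×11.8 + 0.37×9.72) / (1 + 0.23×18.5 + 0.37×8.63) = 6.31/8.448 = 0.747 kJ/s.
aphids: E/h = 1.44/7.87 = 0.183 kJ/s.
Since 0.183 < R, time spent handling aphids is better spent searching.

No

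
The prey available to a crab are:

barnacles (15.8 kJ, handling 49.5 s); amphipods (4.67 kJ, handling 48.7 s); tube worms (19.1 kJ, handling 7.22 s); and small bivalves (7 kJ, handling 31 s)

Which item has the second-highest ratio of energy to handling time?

In descending order of E/h:
tube worms: 19.1/7.22 = 2.65 kJ/s
barnacles: 15.8/49.5 = 0.319 kJ/s
small bivalves: 7/31 = 0.226 kJ/s
amphipods: 4.67/48.7 = 0.0959 kJ/s

barnacles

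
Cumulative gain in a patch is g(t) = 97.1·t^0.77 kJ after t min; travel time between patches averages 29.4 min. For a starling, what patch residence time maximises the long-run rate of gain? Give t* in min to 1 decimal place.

Maximise g(t)/(T+t): set derivative to zero → g'(t)(T+t) = g(t).
g'(t) = 0.77·97.1·t^-0.23. Setting 0.77·97.1·t^-0.23 = 97.1·t^0.77/(29.4+t) gives 0.77(29.4+t) = t, so 0.23·t = 0.77×29.4.
t* = 0.77×29.4/0.23 = 98.43 min.

98.4 min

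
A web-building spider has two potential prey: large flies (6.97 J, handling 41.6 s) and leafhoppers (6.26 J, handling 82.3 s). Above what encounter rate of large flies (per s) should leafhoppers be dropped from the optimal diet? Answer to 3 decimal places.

0.020 per s

At the threshold, the rate on large flies alone equals the profitability of leafhoppers: λ·6.97/(1 + λ·41.6) = 6.26/82.3 = 0.07606.
Rearranging, λ(6.97 − 0.07606×41.6) = 0.07606, so λ = 0.07606/3.806 = 0.01999 per s.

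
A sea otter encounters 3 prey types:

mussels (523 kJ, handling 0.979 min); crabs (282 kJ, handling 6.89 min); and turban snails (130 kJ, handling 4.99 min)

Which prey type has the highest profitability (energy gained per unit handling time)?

In descending order of E/h:
mussels: 523/0.979 = 534 kJ/min
crabs: 282/6.89 = 40.9 kJ/min
turban snails: 130/4.99 = 26.1 kJ/min

mussels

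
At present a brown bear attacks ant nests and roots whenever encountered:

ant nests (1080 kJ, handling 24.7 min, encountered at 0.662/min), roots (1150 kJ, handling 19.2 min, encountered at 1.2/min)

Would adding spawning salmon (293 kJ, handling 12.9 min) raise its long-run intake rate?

Intake rate on the current diet: R = (0.662×1080 + 1.2×1150) / (1 + 0.662×24.7 + 1.2×19.2) = 2095/40.39 = 51.87 kJ/min.
spawning salmon: E/h = 293/12.9 = 22.71 kJ/min.
Since 22.71 < R, time spent handling spawning salmon is better spent searching.

No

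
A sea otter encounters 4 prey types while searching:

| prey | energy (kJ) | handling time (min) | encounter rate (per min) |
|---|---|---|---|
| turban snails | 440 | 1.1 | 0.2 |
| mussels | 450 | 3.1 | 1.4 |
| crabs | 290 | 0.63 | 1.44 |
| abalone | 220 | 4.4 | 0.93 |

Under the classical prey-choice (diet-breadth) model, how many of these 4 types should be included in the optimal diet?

2

Rank by E/h (kJ/min): crabs 460, turban snails 400, mussels 145, abalone 50. Include each in turn until the next type's E/h falls below the running intake rate.
Rate on top 1: 219. turban snails: 400 > 219 → include.
Rate on top 2: 237.7. mussels: 145 < 237.7 → exclude; stop.
Optimal diet: crabs, turban snails — 2 of 4 types.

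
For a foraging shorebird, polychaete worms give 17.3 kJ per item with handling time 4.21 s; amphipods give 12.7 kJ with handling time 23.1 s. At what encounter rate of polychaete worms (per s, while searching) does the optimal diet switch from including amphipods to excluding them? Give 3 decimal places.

0.037 per s

At the threshold, the rate on polychaete worms alone equals the profitability of amphipods: λ·17.3/(1 + λ·4.21) = 12.7/23.1 = 0.5498.
Rearranging, λ(17.3 − 0.5498×4.21) = 0.5498, so λ = 0.5498/14.99 = 0.03669 per s.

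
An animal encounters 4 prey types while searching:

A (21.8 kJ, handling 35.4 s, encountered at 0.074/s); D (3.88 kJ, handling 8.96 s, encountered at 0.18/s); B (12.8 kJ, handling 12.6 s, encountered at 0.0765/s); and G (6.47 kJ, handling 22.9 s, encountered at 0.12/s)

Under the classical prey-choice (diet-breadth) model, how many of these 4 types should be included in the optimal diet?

Rank by E/h (kJ/s): B 1.02, A 0.616, D 0.433, G 0.283. Include each in turn until the next type's E/h falls below the running intake rate.
Rate on top 1: 0.4986. A: 0.616 > 0.4986 → include.
Rate on top 2: 0.5656. D: 0.433 < 0.5656 → exclude; stop.
Optimal diet: B, A — 2 of 4 types.

2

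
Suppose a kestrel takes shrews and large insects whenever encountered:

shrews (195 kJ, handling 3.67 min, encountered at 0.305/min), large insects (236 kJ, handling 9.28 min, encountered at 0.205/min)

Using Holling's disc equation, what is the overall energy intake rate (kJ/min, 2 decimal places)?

26.82 kJ/min

R = Σλ_iE_i / (1 + Σλ_ih_i)
Numerator: 0.305×195 + 0.205×236 = 107.9
Denominator: 1 + 0.305×3.67 + 0.205×9.28 = 4.022
R = 107.9/4.022 = 26.82 kJ/min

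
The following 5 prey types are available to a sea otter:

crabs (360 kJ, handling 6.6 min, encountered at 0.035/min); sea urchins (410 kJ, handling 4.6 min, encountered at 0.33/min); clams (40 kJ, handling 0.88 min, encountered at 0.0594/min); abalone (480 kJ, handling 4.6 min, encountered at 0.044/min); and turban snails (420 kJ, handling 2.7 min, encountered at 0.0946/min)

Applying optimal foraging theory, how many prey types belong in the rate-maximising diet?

E/h in descending order: turban snails 156, abalone 104, sea urchins 89.1, crabs 54.5, clams 45.5 kJ/min. The optimal diet is the largest prefix of this list for which every included type satisfies E_i/h_i > R on the types above it.
Rate on top 1: 31.65. abalone: 104 > 31.65 → include.
Rate on top 2: 41.74. sea urchins: 89.1 > 41.74 → include.
Rate on top 3: 65.92. crabs: 54.5 < 65.92 → exclude; stop.
Optimal diet: turban snails, abalone, sea urchins — 3 of 5 types.

3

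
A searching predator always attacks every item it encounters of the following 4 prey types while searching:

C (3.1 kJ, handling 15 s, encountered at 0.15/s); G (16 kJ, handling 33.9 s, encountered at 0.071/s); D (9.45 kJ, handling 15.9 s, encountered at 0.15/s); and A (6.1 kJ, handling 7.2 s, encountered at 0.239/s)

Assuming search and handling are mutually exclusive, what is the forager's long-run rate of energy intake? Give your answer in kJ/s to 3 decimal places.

0.459 kJ/s

R = Σλ_iE_i / (1 + Σλ_ih_i)
Numerator: 0.15×3.1 + 0.071×16 + 0.15×9.45 + 0.239×6.1 = 4.476
Denominator: 1 + 0.15×15 + 0.071×33.9 + 0.15×15.9 + 0.239×7.2 = 9.763
R = 4.476/9.763 = 0.4585 kJ/s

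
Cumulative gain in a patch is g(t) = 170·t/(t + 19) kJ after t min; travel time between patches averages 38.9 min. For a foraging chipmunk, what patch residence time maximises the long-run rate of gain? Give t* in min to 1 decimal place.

27.2 min

By the marginal value theorem, leave when the instantaneous gain rate g'(t) equals the habitat-wide average g(t)/(T + t).
g'(t) = 170·19/(t + 19)². Setting 170·19/(t+19)² = 170t/[(t+19)(38.9+t)] gives 19(38.9+t) = t(t+19), so t² = 19×38.9 = 739.1.
t* = √739.1 = 27.19 min.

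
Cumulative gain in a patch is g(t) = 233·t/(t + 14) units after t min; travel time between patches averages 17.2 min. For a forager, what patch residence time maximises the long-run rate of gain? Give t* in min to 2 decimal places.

15.52 min

By the marginal value theorem, leave when the instantaneous gain rate g'(t) equals the habitat-wide average g(t)/(T + t).
g'(t) = 233·14/(t + 14)². Setting 233·14/(t+14)² = 233t/[(t+14)(17.2+t)] gives 14(17.2+t) = t(t+14), so t² = 14×17.2 = 240.8.
t* = √240.8 = 15.52 min.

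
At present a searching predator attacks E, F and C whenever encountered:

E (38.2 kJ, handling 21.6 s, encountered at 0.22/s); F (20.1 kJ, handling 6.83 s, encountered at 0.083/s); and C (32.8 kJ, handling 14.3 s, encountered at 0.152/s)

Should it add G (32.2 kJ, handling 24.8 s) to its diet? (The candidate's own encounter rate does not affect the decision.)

Intake rate on the current diet: R = (0.22×38.2 + 0.083×20.1 + 0.152×32.8) / (1 + 0.22×21.6 + 0.083×6.83 + 0.152×14.3) = 15.06/8.492 = 1.773 kJ/s.
Profitability of G: 32.2/24.8 = 1.298 kJ/s.
Since 1.298 < R, time spent handling G is better spent searching.

No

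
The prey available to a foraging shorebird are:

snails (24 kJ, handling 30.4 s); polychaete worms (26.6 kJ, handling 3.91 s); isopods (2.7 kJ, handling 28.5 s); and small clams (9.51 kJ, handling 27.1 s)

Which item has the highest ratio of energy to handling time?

Profitability E/h (kJ/s): snails = 24/30.4 = 0.789, polychaete worms = 26.6/3.91 = 6.8, isopods = 2.7/28.5 = 0.0947, small clams = 9.51/27.1 = 0.351.
Ranked: polychaete worms > snails > small clams > isopods.

polychaete worms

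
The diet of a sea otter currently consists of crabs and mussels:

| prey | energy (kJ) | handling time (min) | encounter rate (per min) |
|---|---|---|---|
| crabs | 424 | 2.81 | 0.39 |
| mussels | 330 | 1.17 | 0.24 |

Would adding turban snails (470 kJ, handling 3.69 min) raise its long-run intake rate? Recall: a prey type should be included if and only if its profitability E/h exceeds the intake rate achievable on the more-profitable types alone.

Yes

On crabs and mussels alone, R = ΣλE/(1+Σλh) = 244.6/2.377 = 102.9 kJ/min.
turban snails: E/h = 470/3.69 = 127.4 kJ/min.
Since 127.4 > R, including turban snails increases the long-run rate.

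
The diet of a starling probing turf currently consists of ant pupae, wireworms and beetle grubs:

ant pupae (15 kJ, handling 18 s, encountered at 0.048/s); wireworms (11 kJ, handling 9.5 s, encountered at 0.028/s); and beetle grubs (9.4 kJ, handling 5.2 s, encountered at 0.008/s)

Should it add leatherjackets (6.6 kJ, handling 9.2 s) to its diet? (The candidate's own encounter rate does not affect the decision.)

Intake rate on the current diet: R = (0.048×15 + 0.028×11 + 0.008×9.4) / (1 + 0.048×18 + 0.028×9.5 + 0.008×5.2) = 1.103/2.172 = 0.508 kJ/s.
Profitability of leatherjackets: 6.6/9.2 = 0.7174 kJ/s.
Since 0.7174 > R, including leatherjackets increases the long-run rate.

Yes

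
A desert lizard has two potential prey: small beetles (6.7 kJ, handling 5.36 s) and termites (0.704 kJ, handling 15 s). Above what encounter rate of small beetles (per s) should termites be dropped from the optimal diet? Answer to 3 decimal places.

The zero-one rule: include termites iff E₂/h₂ > λE₁/(1+λh₁). Equality gives the switch point.
λE₁h₂ = E₂ + λE₂h₁ ⇒ λ = E₂/(E₁h₂ − E₂h₁) = 0.704/(100.5 − 3.773) = 0.007278 per s.

0.007 per s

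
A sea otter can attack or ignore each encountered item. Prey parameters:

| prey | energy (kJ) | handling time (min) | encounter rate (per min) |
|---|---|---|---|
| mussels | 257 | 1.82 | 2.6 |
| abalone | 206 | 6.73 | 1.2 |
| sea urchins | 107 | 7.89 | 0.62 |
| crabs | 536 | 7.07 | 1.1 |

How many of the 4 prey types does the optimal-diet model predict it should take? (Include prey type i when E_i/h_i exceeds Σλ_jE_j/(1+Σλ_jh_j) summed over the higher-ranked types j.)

1

E/h in descending order: mussels 141, crabs 75.8, abalone 30.6, sea urchins 13.6 kJ/min. The optimal diet is the largest prefix of this list for which every included type satisfies E_i/h_i > R on the types above it.
Rate on top 1: 116.6. crabs: 75.8 < 116.6 → exclude; stop.
Optimal diet: mussels — 1 of 4 types.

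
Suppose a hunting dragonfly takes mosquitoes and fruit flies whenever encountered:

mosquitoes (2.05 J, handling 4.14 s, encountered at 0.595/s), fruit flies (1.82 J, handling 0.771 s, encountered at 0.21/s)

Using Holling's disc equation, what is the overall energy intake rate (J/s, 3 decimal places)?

0.442 J/s

Energy encountered per unit search time: 0.595×2.05 + 0.21×1.82 = 1.602 J/s.
Handling time per unit search time: 0.595×4.14 + 0.21×0.771 = 2.625.
Rate = 1.602/(1 + 2.625) = 0.4419 J/s.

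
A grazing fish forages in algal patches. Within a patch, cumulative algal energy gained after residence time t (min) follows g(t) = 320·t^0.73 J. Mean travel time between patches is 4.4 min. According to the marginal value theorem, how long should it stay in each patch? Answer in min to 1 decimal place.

11.9 min

By the marginal value theorem, leave when the instantaneous gain rate g'(t) equals the habitat-wide average g(t)/(T + t).
g'(t) = 0.73·320·t^-0.27. Setting 0.73·320·t^-0.27 = 320·t^0.73/(4.4+t) gives 0.73(4.4+t) = t, so 0.27·t = 0.73×4.4.
t* = 0.73×4.4/0.27 = 11.9 min.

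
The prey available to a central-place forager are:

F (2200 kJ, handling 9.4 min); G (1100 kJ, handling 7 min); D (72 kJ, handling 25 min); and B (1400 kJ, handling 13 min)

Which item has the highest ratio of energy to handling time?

F

Profitability E/h (kJ/min): F = 2200/9.4 = 234, G = 1100/7 = 157, D = 72/25 = 2.88, B = 1400/13 = 108.
Ranked: F > G > B > D.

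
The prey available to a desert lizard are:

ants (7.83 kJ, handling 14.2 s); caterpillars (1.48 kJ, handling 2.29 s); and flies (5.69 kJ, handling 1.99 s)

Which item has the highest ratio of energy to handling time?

In descending order of E/h:
flies: 5.69/1.99 = 2.86 kJ/s
caterpillars: 1.48/2.29 = 0.646 kJ/s
ants: 7.83/14.2 = 0.551 kJ/s

flies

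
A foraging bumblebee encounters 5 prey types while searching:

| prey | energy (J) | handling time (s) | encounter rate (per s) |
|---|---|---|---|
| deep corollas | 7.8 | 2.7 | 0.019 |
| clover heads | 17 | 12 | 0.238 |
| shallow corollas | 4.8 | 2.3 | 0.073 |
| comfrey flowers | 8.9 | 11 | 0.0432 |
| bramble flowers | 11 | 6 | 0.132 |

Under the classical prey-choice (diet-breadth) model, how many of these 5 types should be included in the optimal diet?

4

Rank by E/h (J/s): deep corollas 2.89, shallow corollas 2.09, bramble flowers 1.83, clover heads 1.42, comfrey flowers 0.809. Include each in turn until the next type's E/h falls below the running intake rate.
Rate on top 1: 0.141. shallow corollas: 2.09 > 0.141 → include.
Rate on top 2: 0.409. bramble flowers: 1.83 > 0.409 → include.
Rate on top 3: 0.9699. clover heads: 1.42 > 0.9699 → include.
Rate on top 4: 1.232. comfrey flowers: 0.809 < 1.232 → exclude; stop.
Optimal diet: deep corollas, shallow corollas, bramble flowers, clover heads — 4 of 5 types.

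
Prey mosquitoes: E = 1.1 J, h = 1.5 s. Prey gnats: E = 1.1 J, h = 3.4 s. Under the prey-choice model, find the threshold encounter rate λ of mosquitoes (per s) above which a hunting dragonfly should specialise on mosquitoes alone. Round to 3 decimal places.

0.526 per s

At the threshold, the rate on mosquitoes alone equals the profitability of gnats: λ·1.1/(1 + λ·1.5) = 1.1/3.4 = 0.3235.
Rearranging, λ(1.1 − 0.3235×1.5) = 0.3235, so λ = 0.3235/0.6147 = 0.5263 per s.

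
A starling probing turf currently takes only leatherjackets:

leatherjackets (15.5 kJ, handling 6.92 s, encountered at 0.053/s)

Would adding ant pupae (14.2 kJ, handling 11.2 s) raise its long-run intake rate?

On leatherjackets alone, R = ΣλE/(1+Σλh) = 0.8215/1.367 = 0.6011 kJ/s.
Profitability of ant pupae: 14.2/11.2 = 1.268 kJ/s.
1.268 > 0.6011, so adding ant pupae raises the average — include it.

Yes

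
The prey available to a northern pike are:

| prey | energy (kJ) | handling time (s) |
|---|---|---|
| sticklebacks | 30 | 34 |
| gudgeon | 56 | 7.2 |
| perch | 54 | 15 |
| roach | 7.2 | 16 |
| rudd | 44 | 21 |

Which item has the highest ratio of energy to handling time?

gudgeon

Profitability E/h (kJ/s): sticklebacks = 30/34 = 0.882, gudgeon = 56/7.2 = 7.78, perch = 54/15 = 3.6, roach = 7.2/16 = 0.45, rudd = 44/21 = 2.1.
Ranked: gudgeon > perch > rudd > sticklebacks > roach.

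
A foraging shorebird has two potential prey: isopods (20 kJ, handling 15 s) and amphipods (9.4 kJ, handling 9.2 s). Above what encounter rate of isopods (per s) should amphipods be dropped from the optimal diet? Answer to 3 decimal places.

0.219 per s

At the threshold, the rate on isopods alone equals the profitability of amphipods: λ·20/(1 + λ·15) = 9.4/9.2 = 1.022.
Rearranging, λ(20 − 1.022×15) = 1.022, so λ = 1.022/4.674 = 0.2186 per s.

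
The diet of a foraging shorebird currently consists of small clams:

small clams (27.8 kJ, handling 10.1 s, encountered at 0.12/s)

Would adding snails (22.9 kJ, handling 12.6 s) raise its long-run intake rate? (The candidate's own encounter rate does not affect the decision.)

Yes

On small clams alone, R = ΣλE/(1+Σλh) = 3.336/2.212 = 1.508 kJ/s.
snails: E/h = 22.9/12.6 = 1.817 kJ/s.
1.817 > 1.508, so adding snails raises the average — include it.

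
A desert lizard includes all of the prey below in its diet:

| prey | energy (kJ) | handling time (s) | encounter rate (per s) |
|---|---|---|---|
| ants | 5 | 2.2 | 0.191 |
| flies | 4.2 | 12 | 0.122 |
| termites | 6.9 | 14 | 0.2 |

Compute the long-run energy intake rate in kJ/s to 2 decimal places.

R = Σλ_iE_i / (1 + Σλ_ih_i)
Numerator: 0.191×5 + 0.122×4.2 + 0.2×6.9 = 2.847
Denominator: 1 + 0.191×2.2 + 0.122×12 + 0.2×14 = 5.684
R = 2.847/5.684 = 0.5009 kJ/s

0.50 kJ/s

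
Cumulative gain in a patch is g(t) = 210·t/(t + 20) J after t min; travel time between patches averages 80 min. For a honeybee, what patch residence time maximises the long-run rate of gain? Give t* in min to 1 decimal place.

Maximise g(t)/(T+t): set derivative to zero → g'(t)(T+t) = g(t).
g'(t) = 210·20/(t + 20)². Setting 210·20/(t+20)² = 210t/[(t+20)(80+t)] gives 20(80+t) = t(t+20), so t² = 20×80 = 1600.
t* = √1600 = 40 min.

40.0 min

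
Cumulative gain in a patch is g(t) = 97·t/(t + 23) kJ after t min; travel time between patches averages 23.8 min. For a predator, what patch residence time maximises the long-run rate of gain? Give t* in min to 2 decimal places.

23.40 min

Maximise g(t)/(T+t): set derivative to zero → g'(t)(T+t) = g(t).
g'(t) = 97·23/(t + 23)². Setting 97·23/(t+23)² = 97t/[(t+23)(23.8+t)] gives 23(23.8+t) = t(t+23), so t² = 23×23.8 = 547.4.
t* = √547.4 = 23.4 min.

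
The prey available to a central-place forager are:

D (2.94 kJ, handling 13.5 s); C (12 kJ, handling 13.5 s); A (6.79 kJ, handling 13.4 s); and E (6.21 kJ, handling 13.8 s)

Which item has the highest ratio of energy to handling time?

In descending order of E/h:
C: 12/13.5 = 0.889 kJ/s
A: 6.79/13.4 = 0.507 kJ/s
E: 6.21/13.8 = 0.45 kJ/s
D: 2.94/13.5 = 0.218 kJ/s

C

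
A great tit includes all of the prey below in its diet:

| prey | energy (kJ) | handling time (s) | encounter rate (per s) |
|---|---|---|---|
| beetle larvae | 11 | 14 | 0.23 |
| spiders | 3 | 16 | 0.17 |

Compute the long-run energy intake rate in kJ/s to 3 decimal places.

Energy encountered per unit search time: 0.23×11 + 0.17×3 = 3.04 kJ/s.
Handling time per unit search time: 0.23×14 + 0.17×16 = 5.94.
Rate = 3.04/(1 + 5.94) = 0.438 kJ/s.

0.438 kJ/s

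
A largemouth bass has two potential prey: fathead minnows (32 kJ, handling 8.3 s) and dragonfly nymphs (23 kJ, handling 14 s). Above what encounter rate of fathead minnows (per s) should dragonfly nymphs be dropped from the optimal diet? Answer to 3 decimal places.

Drop dragonfly nymphs once their profitability E₂/h₂ falls below the rate achievable on fathead minnows alone: E₂/h₂ = λE₁/(1 + λh₁).
Solve for λ: λE₁h₂ = E₂(1 + λh₁) → λ(E₁h₂ − E₂h₁) = E₂ → λ = E₂/(E₁h₂ − E₂h₁).
λ = 23/(32×14 − 23×8.3) = 23/257.1 = 0.08946 per s.

0.089 per s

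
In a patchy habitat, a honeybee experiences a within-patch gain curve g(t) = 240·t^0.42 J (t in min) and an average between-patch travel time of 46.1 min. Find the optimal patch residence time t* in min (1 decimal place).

33.4 min

By the marginal value theorem, leave when the instantaneous gain rate g'(t) equals the habitat-wide average g(t)/(T + t).
g'(t) = 0.42·240·t^-0.58. Setting 0.42·240·t^-0.58 = 240·t^0.42/(46.1+t) gives 0.42(46.1+t) = t, so 0.58·t = 0.42×46.1.
t* = 0.42×46.1/0.58 = 33.38 min.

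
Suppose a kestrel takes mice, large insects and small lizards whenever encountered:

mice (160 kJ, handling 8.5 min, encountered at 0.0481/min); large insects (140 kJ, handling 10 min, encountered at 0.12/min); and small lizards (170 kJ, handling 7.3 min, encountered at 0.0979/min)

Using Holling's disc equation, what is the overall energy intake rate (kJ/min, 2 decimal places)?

R = (0.0481×160 + 0.12×140 + 0.0979×170) / (1 + 0.0481×8.5 + 0.12×10 + 0.0979×7.3) = 41.14/3.324 = 12.38 kJ/min.

12.38 kJ/min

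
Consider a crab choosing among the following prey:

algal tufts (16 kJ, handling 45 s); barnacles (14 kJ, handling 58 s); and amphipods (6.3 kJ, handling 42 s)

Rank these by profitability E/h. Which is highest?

In descending order of E/h:
algal tufts: 16/45 = 0.356 kJ/s
barnacles: 14/58 = 0.241 kJ/s
amphipods: 6.3/42 = 0.15 kJ/s

algal tufts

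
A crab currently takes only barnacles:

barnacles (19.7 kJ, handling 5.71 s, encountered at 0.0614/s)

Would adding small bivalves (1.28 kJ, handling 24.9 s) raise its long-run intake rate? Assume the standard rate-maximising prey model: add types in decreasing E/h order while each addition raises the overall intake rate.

No

On barnacles alone, R = ΣλE/(1+Σλh) = 1.21/1.351 = 0.8956 kJ/s.
small bivalves: E/h = 1.28/24.9 = 0.05141 kJ/s.
0.05141 < 0.8956, so adding small bivalves would lower the average — exclude it.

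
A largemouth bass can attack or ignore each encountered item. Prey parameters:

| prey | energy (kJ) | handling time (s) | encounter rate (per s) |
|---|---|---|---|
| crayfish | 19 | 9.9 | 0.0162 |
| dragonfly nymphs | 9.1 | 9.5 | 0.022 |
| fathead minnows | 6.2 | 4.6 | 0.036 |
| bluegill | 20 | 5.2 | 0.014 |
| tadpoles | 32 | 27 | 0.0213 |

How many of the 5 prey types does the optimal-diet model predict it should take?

5

Rank by E/h (kJ/s): bluegill 3.85, crayfish 1.92, fathead minnows 1.35, tadpoles 1.19, dragonfly nymphs 0.958. Include each in turn until the next type's E/h falls below the running intake rate.
Rate on top 1: 0.261. crayfish: 1.92 > 0.261 → include.
Rate on top 2: 0.4767. fathead minnows: 1.35 > 0.4767 → include.
Rate on top 3: 0.5798. tadpoles: 1.19 > 0.5798 → include.
Rate on top 4: 0.7562. dragonfly nymphs: 0.958 > 0.7562 → include.
Optimal diet: bluegill, crayfish, fathead minnows, tadpoles, dragonfly nymphs — 5 of 5 types.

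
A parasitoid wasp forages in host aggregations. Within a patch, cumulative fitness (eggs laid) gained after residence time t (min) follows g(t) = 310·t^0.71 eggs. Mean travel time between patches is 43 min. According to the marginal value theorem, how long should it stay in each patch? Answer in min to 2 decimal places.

Maximise g(t)/(T+t): set derivative to zero → g'(t)(T+t) = g(t).
g'(t) = 0.71·310·t^-0.29. Setting 0.71·310·t^-0.29 = 310·t^0.71/(43+t) gives 0.71(43+t) = t, so 0.29·t = 0.71×43.
t* = 0.71×43/0.29 = 105.3 min.

105.28 min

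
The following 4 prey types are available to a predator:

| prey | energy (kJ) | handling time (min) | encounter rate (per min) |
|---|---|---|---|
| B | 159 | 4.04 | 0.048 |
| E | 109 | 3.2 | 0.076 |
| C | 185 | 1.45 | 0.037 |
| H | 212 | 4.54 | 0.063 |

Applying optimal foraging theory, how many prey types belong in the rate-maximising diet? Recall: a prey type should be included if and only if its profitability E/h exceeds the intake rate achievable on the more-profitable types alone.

4

Profitabilities (E/h, kJ/min): C 128, H 46.7, B 39.4, E 34.1. Add prey in this order while the next type's profitability exceeds the intake rate on those already taken.
Rate on top 1: 6.496. H: 46.7 > 6.496 → include.
Rate on top 2: 15.08. B: 39.4 > 15.08 → include.
Rate on top 3: 18.15. E: 34.1 > 18.15 → include.
Optimal diet: C, H, B, E — 4 of 4 types.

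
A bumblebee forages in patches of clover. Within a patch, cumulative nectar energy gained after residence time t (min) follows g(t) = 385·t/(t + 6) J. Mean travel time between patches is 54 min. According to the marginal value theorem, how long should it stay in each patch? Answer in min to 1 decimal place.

18.0 min

Maximise g(t)/(T+t): set derivative to zero → g'(t)(T+t) = g(t).
g'(t) = 385·6/(t + 6)². Setting 385·6/(t+6)² = 385t/[(t+6)(54+t)] gives 6(54+t) = t(t+6), so t² = 6×54 = 324.
t* = √324 = 18 min.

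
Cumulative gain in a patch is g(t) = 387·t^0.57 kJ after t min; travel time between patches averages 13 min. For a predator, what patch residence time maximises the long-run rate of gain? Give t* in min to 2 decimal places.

Maximise g(t)/(T+t): set derivative to zero → g'(t)(T+t) = g(t).
g'(t) = 0.57·387·t^-0.43. Setting 0.57·387·t^-0.43 = 387·t^0.57/(13+t) gives 0.57(13+t) = t, so 0.43·t = 0.57×13.
t* = 0.57×13/0.43 = 17.23 min.

17.23 min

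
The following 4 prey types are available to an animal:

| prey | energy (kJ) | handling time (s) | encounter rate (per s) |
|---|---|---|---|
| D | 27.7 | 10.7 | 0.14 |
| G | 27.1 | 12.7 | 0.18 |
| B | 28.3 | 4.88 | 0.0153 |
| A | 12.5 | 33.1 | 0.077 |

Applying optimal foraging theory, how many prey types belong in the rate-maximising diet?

3

Rank by E/h (kJ/s): B 5.8, D 2.59, G 2.13, A 0.378. Include each in turn until the next type's E/h falls below the running intake rate.
Rate on top 1: 0.4029. D: 2.59 > 0.4029 → include.
Rate on top 2: 1.676. G: 2.13 > 1.676 → include.
Rate on top 3: 1.891. A: 0.378 < 1.891 → exclude; stop.
Optimal diet: B, D, G — 3 of 4 types.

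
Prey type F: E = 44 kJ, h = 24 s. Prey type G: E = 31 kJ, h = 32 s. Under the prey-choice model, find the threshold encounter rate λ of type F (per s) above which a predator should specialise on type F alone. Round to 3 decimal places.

At the threshold, the rate on type F alone equals the profitability of type G: λ·44/(1 + λ·24) = 31/32 = 0.9688.
Rearranging, λ(44 − 0.9688×24) = 0.9688, so λ = 0.9688/20.75 = 0.04669 per s.

0.047 per s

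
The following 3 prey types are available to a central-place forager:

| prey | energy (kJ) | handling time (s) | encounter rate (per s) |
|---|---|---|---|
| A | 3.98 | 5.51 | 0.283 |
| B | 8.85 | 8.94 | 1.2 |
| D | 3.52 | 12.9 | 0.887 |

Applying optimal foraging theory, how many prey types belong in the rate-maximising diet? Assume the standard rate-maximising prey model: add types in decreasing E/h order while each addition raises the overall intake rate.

Profitabilities (E/h, kJ/s): B 0.99, A 0.722, D 0.273. Add prey in this order while the next type's profitability exceeds the intake rate on those already taken.
Rate on top 1: 0.9055. A: 0.722 < 0.9055 → exclude; stop.
Optimal diet: B — 1 of 3 types.

1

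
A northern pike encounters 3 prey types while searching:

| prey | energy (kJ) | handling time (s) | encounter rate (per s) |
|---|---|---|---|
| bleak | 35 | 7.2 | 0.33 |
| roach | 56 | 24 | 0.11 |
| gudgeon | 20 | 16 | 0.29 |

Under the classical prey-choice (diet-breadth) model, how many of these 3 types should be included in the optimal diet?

1

E/h in descending order: bleak 4.86, roach 2.33, gudgeon 1.25 kJ/s. The optimal diet is the largest prefix of this list for which every included type satisfies E_i/h_i > R on the types above it.
Rate on top 1: 3.421. roach: 2.33 < 3.421 → exclude; stop.
Optimal diet: bleak — 1 of 3 types.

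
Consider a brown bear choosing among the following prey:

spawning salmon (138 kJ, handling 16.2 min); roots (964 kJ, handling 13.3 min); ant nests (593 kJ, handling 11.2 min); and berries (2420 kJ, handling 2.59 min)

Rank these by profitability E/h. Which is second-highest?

roots

Profitability E/h (kJ/min): spawning salmon = 138/16.2 = 8.52, roots = 964/13.3 = 72.5, ant nests = 593/11.2 = 52.9, berries = 2420/2.59 = 934.
Ranked: berries > roots > ant nests > spawning salmon.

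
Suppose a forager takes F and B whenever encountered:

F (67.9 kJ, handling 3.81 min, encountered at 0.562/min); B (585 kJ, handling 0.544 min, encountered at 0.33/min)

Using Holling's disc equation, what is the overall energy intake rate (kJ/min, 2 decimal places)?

69.63 kJ/min

R = (0.562×67.9 + 0.33×585) / (1 + 0.562×3.81 + 0.33×0.544) = 231.2/3.321 = 69.63 kJ/min.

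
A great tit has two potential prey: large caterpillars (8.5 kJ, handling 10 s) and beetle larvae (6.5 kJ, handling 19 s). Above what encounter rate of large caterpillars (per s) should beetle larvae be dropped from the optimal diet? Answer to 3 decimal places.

0.067 per s

At the threshold, the rate on large caterpillars alone equals the profitability of beetle larvae: λ·8.5/(1 + λ·10) = 6.5/19 = 0.3421.
Rearranging, λ(8.5 − 0.3421×10) = 0.3421, so λ = 0.3421/5.079 = 0.06736 per s.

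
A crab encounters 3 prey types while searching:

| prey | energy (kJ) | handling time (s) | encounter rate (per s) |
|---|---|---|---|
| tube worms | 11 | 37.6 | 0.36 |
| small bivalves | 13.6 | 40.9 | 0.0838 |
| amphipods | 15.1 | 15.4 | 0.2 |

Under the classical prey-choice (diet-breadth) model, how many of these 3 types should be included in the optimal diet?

1

Profitabilities (E/h, kJ/s): amphipods 0.981, small bivalves 0.333, tube worms 0.293. Add prey in this order while the next type's profitability exceeds the intake rate on those already taken.
Rate on top 1: 0.7402. small bivalves: 0.333 < 0.7402 → exclude; stop.
Optimal diet: amphipods — 1 of 3 types.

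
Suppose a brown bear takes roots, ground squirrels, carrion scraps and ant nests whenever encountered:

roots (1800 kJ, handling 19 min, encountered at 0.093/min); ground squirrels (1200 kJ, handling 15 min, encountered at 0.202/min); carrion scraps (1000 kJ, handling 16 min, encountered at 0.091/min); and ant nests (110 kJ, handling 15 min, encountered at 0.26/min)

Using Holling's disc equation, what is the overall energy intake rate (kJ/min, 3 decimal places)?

R = (0.093×1800 + 0.202×1200 + 0.091×1000 + 0.26×110) / (1 + 0.093×19 + 0.202×15 + 0.091×16 + 0.26×15) = 529.4/11.15 = 47.47 kJ/min.

47.467 kJ/min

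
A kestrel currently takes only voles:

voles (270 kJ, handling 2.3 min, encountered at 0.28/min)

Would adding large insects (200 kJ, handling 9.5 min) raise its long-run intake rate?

No

Current rate: (0.28×270)/(1 + 0.28×2.3) = 45.99 kJ/min.
large insects: E/h = 200/9.5 = 21.05 kJ/min.
Since 21.05 < R, time spent handling large insects is better spent searching.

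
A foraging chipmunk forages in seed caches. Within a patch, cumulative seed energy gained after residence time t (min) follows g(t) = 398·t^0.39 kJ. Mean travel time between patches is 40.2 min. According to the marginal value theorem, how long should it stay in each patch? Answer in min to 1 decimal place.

Optimal t* satisfies g'(t*) = g(t*)/(T + t*).
g'(t) = 0.39·398·t^-0.61. Setting 0.39·398·t^-0.61 = 398·t^0.39/(40.2+t) gives 0.39(40.2+t) = t, so 0.61·t = 0.39×40.2.
t* = 0.39×40.2/0.61 = 25.7 min.

25.7 min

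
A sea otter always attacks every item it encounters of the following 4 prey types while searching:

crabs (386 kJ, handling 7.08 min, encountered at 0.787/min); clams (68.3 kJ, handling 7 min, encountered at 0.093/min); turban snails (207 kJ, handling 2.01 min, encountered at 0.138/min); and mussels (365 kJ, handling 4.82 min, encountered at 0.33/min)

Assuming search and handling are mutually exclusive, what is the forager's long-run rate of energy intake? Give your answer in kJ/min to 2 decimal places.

50.51 kJ/min

R = (0.787×386 + 0.093×68.3 + 0.138×207 + 0.33×365) / (1 + 0.787×7.08 + 0.093×7 + 0.138×2.01 + 0.33×4.82) = 459.1/9.091 = 50.51 kJ/min.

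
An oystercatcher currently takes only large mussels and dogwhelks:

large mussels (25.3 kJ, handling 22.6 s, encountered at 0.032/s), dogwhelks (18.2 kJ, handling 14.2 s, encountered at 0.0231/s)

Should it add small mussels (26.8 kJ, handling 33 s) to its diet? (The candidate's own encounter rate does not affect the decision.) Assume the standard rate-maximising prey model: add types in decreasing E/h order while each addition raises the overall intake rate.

Yes

On large mussels and dogwhelks alone, R = ΣλE/(1+Σλh) = 1.23/2.051 = 0.5997 kJ/s.
Profitability of small mussels: 26.8/33 = 0.8121 kJ/s.
Since 0.8121 > R, including small mussels increases the long-run rate.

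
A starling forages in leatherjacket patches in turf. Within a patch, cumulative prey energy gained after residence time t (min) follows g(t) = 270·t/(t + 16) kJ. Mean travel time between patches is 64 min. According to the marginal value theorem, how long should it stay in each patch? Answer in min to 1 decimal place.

32.0 min

By the marginal value theorem, leave when the instantaneous gain rate g'(t) equals the habitat-wide average g(t)/(T + t).
g'(t) = 270·16/(t + 16)². Setting 270·16/(t+16)² = 270t/[(t+16)(64+t)] gives 16(64+t) = t(t+16), so t² = 16×64 = 1024.
t* = √1024 = 32 min.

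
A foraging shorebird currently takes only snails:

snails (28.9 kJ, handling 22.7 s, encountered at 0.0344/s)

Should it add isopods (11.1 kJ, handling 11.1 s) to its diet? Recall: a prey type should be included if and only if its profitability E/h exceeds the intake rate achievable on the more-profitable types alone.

Intake rate on the current diet: R = (0.0344×28.9) / (1 + 0.0344×22.7) = 0.9942/1.781 = 0.5582 kJ/s.
Profitability of isopods: 11.1/11.1 = 1 kJ/s.
1 > 0.5582, so adding isopods raises the average — include it.

Yes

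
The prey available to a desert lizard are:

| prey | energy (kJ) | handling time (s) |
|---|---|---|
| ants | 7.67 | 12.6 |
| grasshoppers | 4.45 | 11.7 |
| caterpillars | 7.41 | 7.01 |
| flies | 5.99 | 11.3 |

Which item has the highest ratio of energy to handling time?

caterpillars

Profitability E/h (kJ/s): ants = 7.67/12.6 = 0.609, grasshoppers = 4.45/11.7 = 0.38, caterpillars = 7.41/7.01 = 1.06, flies = 5.99/11.3 = 0.53.
Ranked: caterpillars > ants > flies > grasshoppers.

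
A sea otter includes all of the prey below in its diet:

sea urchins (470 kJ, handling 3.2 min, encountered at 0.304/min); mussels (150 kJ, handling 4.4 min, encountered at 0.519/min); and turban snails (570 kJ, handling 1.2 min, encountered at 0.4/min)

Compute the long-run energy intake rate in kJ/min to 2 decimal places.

94.74 kJ/min

R = Σλ_iE_i / (1 + Σλ_ih_i)
Numerator: 0.304×470 + 0.519×150 + 0.4×570 = 448.7
Denominator: 1 + 0.304×3.2 + 0.519×4.4 + 0.4×1.2 = 4.736
R = 448.7/4.736 = 94.74 kJ/min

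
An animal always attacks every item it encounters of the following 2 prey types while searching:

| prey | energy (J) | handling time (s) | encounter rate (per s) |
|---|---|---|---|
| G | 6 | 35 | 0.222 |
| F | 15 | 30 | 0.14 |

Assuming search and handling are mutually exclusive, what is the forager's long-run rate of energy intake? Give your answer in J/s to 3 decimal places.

0.265 J/s

R = Σλ_iE_i / (1 + Σλ_ih_i)
Numerator: 0.222×6 + 0.14×15 = 3.432
Denominator: 1 + 0.222×35 + 0.14×30 = 12.97
R = 3.432/12.97 = 0.2646 J/s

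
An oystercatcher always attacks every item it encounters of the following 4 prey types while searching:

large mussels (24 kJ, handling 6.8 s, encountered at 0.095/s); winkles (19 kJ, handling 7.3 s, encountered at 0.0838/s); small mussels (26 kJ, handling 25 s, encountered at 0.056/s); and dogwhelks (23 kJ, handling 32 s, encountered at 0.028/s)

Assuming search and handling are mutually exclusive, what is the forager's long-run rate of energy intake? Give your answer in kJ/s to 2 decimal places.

1.31 kJ/s

Energy encountered per unit search time: 0.095×24 + 0.0838×19 + 0.056×26 + 0.028×23 = 5.972 kJ/s.
Handling time per unit search time: 0.095×6.8 + 0.0838×7.3 + 0.056×25 + 0.028×32 = 3.554.
Rate = 5.972/(1 + 3.554) = 1.311 kJ/s.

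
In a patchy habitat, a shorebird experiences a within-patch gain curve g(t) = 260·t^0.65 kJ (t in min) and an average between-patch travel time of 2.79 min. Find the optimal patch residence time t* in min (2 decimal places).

5.18 min

Maximise g(t)/(T+t): set derivative to zero → g'(t)(T+t) = g(t).
g'(t) = 0.65·260·t^-0.35. Setting 0.65·260·t^-0.35 = 260·t^0.65/(2.79+t) gives 0.65(2.79+t) = t, so 0.35·t = 0.65×2.79.
t* = 0.65×2.79/0.35 = 5.181 min.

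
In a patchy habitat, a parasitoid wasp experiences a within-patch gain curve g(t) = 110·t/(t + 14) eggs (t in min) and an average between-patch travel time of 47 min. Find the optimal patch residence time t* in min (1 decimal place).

25.7 min

Maximise g(t)/(T+t): set derivative to zero → g'(t)(T+t) = g(t).
g'(t) = 110·14/(t + 14)². Setting 110·14/(t+14)² = 110t/[(t+14)(47+t)] gives 14(47+t) = t(t+14), so t² = 14×47 = 658.
t* = √658 = 25.65 min.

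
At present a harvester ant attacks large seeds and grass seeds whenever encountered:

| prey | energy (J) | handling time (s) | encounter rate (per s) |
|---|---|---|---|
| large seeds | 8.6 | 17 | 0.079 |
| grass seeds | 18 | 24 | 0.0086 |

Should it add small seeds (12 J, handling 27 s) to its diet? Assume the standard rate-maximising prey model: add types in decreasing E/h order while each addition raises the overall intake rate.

Intake rate on the current diet: R = (0.079×8.6 + 0.0086×18) / (1 + 0.079×17 + 0.0086×24) = 0.8342/2.549 = 0.3272 J/s.
Profitability of small seeds: 12/27 = 0.4444 J/s.
0.4444 > 0.3272, so adding small seeds raises the average — include it.

Yes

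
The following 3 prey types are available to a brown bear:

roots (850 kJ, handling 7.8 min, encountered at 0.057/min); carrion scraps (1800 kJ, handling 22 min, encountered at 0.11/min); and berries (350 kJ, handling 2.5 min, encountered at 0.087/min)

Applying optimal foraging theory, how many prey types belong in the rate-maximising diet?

3

E/h in descending order: berries 140, roots 109, carrion scraps 81.8 kJ/min. The optimal diet is the largest prefix of this list for which every included type satisfies E_i/h_i > R on the types above it.
Rate on top 1: 25.01. roots: 109 > 25.01 → include.
Rate on top 2: 47.47. carrion scraps: 81.8 > 47.47 → include.
Optimal diet: berries, roots, carrion scraps — 3 of 3 types.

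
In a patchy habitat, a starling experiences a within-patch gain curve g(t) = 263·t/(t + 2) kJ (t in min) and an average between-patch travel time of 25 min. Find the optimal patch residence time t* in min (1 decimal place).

7.1 min

Optimal t* satisfies g'(t*) = g(t*)/(T + t*).
g'(t) = 263·2/(t + 2)². Setting 263·2/(t+2)² = 263t/[(t+2)(25+t)] gives 2(25+t) = t(t+2), so t² = 2×25 = 50.
t* = √50 = 7.071 min.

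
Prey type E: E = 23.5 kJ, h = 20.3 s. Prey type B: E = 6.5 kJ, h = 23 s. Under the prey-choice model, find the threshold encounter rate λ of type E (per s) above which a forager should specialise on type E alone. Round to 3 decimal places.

At the threshold, the rate on type E alone equals the profitability of type B: λ·23.5/(1 + λ·20.3) = 6.5/23 = 0.2826.
Rearranging, λ(23.5 − 0.2826×20.3) = 0.2826, so λ = 0.2826/17.76 = 0.01591 per s.

0.016 per s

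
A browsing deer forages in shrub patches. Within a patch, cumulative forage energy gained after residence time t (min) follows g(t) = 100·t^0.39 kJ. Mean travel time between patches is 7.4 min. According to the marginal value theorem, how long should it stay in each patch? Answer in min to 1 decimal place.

By the marginal value theorem, leave when the instantaneous gain rate g'(t) equals the habitat-wide average g(t)/(T + t).
g'(t) = 0.39·100·t^-0.61. Setting 0.39·100·t^-0.61 = 100·t^0.39/(7.4+t) gives 0.39(7.4+t) = t, so 0.61·t = 0.39×7.4.
t* = 0.39×7.4/0.61 = 4.731 min.

4.7 min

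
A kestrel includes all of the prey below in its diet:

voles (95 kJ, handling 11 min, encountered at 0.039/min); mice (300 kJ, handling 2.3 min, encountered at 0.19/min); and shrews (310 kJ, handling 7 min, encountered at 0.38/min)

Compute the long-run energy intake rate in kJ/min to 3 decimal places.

39.440 kJ/min

Energy encountered per unit search time: 0.039×95 + 0.19×300 + 0.38×310 = 178.5 kJ/min.
Handling time per unit search time: 0.039×11 + 0.19×2.3 + 0.38×7 = 3.526.
Rate = 178.5/(1 + 3.526) = 39.44 kJ/min.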